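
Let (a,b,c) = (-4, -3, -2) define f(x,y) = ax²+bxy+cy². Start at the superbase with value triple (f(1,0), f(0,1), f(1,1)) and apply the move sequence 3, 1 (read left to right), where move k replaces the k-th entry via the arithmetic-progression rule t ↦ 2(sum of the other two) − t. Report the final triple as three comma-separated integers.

start (-4,-2,-9) = (f(1,0),f(0,1),f(1,1))
replace slot 3: 2·((-4)+(-2)) − (-9) = -3 → (-4,-2,-3)
replace slot 1: 2·((-2)+(-3)) − (-4) = -6 → (-6,-2,-3)

-6,-2,-3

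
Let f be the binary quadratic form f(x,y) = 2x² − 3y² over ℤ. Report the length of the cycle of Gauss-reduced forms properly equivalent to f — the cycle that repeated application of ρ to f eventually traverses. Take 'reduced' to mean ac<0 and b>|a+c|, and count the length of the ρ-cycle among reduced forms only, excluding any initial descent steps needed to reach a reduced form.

D = 24, ⌊√D⌋ = 4
descent: ρ → (-3,0,2)
descent: ρ → (2,4,-1)  [lands on river]
river: ρ → (-1,4,2)
ρ-cycle length = 2 (tail of 2 descent steps not counted)

2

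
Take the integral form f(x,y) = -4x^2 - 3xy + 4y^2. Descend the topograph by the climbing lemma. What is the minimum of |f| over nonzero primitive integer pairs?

descent: ρ → (4,3,-4)  [lands on river]
river: ρ → (-4,5,3)
river: ρ → (3,7,-2)
river: ρ → (-2,5,6)
river: ρ → (6,7,-1)
river: ρ → (-1,7,6)
river: ρ → (6,5,-2)
river: ρ → (-2,7,3)
river: ρ → (3,5,-4)
river: ρ → (-4,3,4)
river: ρ → (4,5,-3)
river: ρ → (-3,7,2)
river: ρ → (2,5,-6)
river: ρ → (-6,7,1)
river: ρ → (1,7,-6)
river: ρ → (-6,5,2)
river: ρ → (2,7,-3)
river: ρ → (-3,5,4)
closes: descent 1, river 18
min |a| on river = 1

1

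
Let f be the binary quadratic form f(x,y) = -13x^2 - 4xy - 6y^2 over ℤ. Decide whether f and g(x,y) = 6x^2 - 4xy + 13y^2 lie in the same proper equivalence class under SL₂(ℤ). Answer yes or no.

D₁ = -296, D₂ = -296
f is negative-definite; reduce −f:
−f: flip: (13,4,6)→(6,-4,13)
−f: reduced (well bottom): (6,-4,13) with a≤c, −a<b≤a
flip sign back: reduced form of f is (-6,4,-13)
g: reduced (well bottom): (6,-4,13) with a≤c, −a<b≤a
reduced forms (-6, 4, -13) vs (6, -4, 13) ⇒ inequivalent

no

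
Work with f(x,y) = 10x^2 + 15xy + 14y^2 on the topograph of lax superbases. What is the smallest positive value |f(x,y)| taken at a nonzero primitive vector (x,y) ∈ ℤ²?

translate: b→-5 (≡15 mod 20), so (10,15,14)→(10,-5,9)
flip: (10,-5,9)→(9,5,10)
reduced (well bottom): (9,5,10) with a≤c, −a<b≤a
well minimum = a = 9

9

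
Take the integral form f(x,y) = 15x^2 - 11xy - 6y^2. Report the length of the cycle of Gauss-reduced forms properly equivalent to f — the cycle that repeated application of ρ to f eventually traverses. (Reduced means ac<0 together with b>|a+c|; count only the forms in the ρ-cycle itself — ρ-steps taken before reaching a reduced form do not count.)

D = 481, ⌊√D⌋ = 21
descent: ρ → (-6,11,15)  [lands on river]
river: ρ → (15,19,-2)
river: ρ → (-2,21,5)
river: ρ → (5,19,-6)
river: ρ → (-6,17,8)
river: ρ → (8,15,-8)
river: ρ → (-8,17,6)
river: ρ → (6,19,-5)
river: ρ → (-5,21,2)
river: ρ → (2,19,-15)
river: ρ → (-15,11,6)
river: ρ → (6,13,-13)
river: ρ → (-13,13,6)
river: ρ → (6,11,-15)
river: ρ → (-15,19,2)
river: ρ → (2,21,-5)
river: ρ → (-5,19,6)
river: ρ → (6,17,-8)
river: ρ → (-8,15,8)
river: ρ → (8,17,-6)
river: ρ → (-6,19,5)
river: ρ → (5,21,-2)
river: ρ → (-2,19,15)
river: ρ → (15,11,-6)
river: ρ → (-6,13,13)
river: ρ → (13,13,-6)
ρ-cycle length = 26 (tail of 1 descent step not counted)

26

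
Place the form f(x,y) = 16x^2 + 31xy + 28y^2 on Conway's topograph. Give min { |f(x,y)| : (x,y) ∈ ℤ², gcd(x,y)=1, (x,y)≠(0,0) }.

translate: b→-1 (≡31 mod 32), so (16,31,28)→(16,-1,13)
flip: (16,-1,13)→(13,1,16)
reduced (well bottom): (13,1,16) with a≤c, −a<b≤a
well minimum = a = 13

13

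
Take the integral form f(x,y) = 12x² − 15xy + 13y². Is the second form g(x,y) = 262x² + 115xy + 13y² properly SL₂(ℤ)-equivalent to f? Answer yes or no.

D₁ = -399, D₂ = -399
f: translate: b→9 (≡-15 mod 24), so (12,-15,13)→(12,9,10)
f: flip: (12,9,10)→(10,-9,12)
f: reduced (well bottom): (10,-9,12) with a≤c, −a<b≤a
g: flip: (262,115,13)→(13,-115,262)
g: translate: b→-11 (≡-115 mod 26), so (13,-115,262)→(13,-11,10)
g: flip: (13,-11,10)→(10,11,13)
g: translate: b→-9 (≡11 mod 20), so (10,11,13)→(10,-9,12)
g: reduced (well bottom): (10,-9,12) with a≤c, −a<b≤a
reduced forms (10, -9, 12) vs (10, -9, 12) ⇒ equivalent

yes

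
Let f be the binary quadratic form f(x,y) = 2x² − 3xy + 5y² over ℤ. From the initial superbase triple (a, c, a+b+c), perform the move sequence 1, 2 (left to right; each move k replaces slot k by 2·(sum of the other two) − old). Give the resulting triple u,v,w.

start (2,5,4) = (f(1,0),f(0,1),f(1,1))
replace slot 1: 2·(5+4) − 2 = 16 → (16,5,4)
replace slot 2: 2·(16+4) − 5 = 35 → (16,35,4)

16,35,4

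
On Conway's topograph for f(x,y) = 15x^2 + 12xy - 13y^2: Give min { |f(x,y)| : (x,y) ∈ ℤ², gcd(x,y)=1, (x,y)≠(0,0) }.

river: ρ → (-13,14,14)
river: ρ → (14,14,-13)
river: ρ → (-13,12,15)
river: ρ → (15,18,-10)
river: ρ → (-10,22,11)
river: ρ → (11,22,-10)
river: ρ → (-10,18,15)
river: ρ → (15,12,-13)
closes: descent 0, river 8
min |a| on river = 10

10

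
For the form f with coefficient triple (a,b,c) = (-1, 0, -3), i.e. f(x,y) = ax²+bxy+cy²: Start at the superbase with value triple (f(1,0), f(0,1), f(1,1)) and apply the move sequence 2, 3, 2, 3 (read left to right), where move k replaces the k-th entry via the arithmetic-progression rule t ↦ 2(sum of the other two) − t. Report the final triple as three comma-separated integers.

start (-1,-3,-4) = (f(1,0),f(0,1),f(1,1))
replace slot 2: 2·((-1)+(-4)) − (-3) = -7 → (-1,-7,-4)
replace slot 3: 2·((-1)+(-7)) − (-4) = -12 → (-1,-7,-12)
replace slot 2: 2·((-1)+(-12)) − (-7) = -19 → (-1,-19,-12)
replace slot 3: 2·((-1)+(-19)) − (-12) = -28 → (-1,-19,-28)

-1,-19,-28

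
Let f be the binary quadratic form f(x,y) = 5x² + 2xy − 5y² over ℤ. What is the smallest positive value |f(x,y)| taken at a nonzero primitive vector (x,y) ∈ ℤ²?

river: ρ → (-5,8,2)
river: ρ → (2,8,-5)
river: ρ → (-5,2,5)
river: ρ → (5,8,-2)
river: ρ → (-2,8,5)
river: ρ → (5,2,-5)
closes: descent 0, river 6
min |a| on river = 2

2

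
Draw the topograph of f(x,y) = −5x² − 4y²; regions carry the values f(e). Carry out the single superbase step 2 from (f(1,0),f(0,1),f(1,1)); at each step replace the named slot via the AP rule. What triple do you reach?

start (-5,-4,-9) = (f(1,0),f(0,1),f(1,1))
replace slot 2: 2·((-5)+(-9)) − (-4) = -24 → (-5,-24,-9)

-5,-24,-9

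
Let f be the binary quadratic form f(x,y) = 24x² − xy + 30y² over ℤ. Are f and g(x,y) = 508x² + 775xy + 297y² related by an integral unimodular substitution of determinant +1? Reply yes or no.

D₁ = -2879, D₂ = -2879
f: reduced (well bottom): (24,-1,30) with a≤c, −a<b≤a
g: translate: b→-241 (≡775 mod 1016), so (508,775,297)→(508,-241,30)
g: flip: (508,-241,30)→(30,241,508)
g: translate: b→1 (≡241 mod 60), so (30,241,508)→(30,1,24)
g: flip: (30,1,24)→(24,-1,30)
g: reduced (well bottom): (24,-1,30) with a≤c, −a<b≤a
reduced forms (24, -1, 30) vs (24, -1, 30) ⇒ equivalent

yes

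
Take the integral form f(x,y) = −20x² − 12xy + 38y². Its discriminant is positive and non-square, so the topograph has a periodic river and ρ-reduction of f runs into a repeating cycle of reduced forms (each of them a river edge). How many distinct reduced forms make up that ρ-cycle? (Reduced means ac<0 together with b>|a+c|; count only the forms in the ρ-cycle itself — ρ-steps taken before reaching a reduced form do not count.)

D = 3184, ⌊√D⌋ = 56
descent: ρ → (38,12,-20)
descent: ρ → (-20,28,30)  [lands on river]
river: ρ → (30,32,-18)
river: ρ → (-18,40,22)
river: ρ → (22,48,-10)
river: ρ → (-10,52,12)
river: ρ → (12,44,-26)
river: ρ → (-26,8,30)
river: ρ → (30,52,-4)
river: ρ → (-4,52,30)
river: ρ → (30,8,-26)
river: ρ → (-26,44,12)
river: ρ → (12,52,-10)
river: ρ → (-10,48,22)
river: ρ → (22,40,-18)
river: ρ → (-18,32,30)
river: ρ → (30,28,-20)
river: ρ → (-20,52,6)
river: ρ → (6,56,-2)
river: ρ → (-2,56,6)
river: ρ → (6,52,-20)
ρ-cycle length = 20 (tail of 2 descent steps not counted)

20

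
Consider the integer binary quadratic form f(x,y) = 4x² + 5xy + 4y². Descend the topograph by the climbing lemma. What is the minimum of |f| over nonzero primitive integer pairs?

translate: b→-3 (≡5 mod 8), so (4,5,4)→(4,-3,3)
flip: (4,-3,3)→(3,3,4)
reduced (well bottom): (3,3,4) with a≤c, −a<b≤a
well minimum = a = 3

3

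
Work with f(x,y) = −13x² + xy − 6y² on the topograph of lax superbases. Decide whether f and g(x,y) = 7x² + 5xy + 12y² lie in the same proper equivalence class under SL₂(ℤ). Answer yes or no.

D₁ = -311, D₂ = -311
f is negative-definite; reduce −f:
−f: flip: (13,-1,6)→(6,1,13)
−f: reduced (well bottom): (6,1,13) with a≤c, −a<b≤a
flip sign back: reduced form of f is (-6,-1,-13)
g: reduced (well bottom): (7,5,12) with a≤c, −a<b≤a
reduced forms (-6, -1, -13) vs (7, 5, 12) ⇒ inequivalent

no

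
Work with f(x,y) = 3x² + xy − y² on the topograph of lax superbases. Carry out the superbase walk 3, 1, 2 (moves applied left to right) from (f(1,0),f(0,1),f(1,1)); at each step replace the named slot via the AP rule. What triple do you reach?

start (3,-1,3) = (f(1,0),f(0,1),f(1,1))
replace slot 3: 2·(3+(-1)) − 3 = 1 → (3,-1,1)
replace slot 1: 2·((-1)+1) − 3 = -3 → (-3,-1,1)
replace slot 2: 2·((-3)+1) − (-1) = -3 → (-3,-3,1)

-3,-3,1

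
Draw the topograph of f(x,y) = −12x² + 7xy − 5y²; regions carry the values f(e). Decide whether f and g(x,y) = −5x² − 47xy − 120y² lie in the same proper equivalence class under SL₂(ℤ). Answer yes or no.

D₁ = -191, D₂ = -191
f is negative-definite; reduce −f:
−f: flip: (12,-7,5)→(5,7,12)
−f: translate: b→-3 (≡7 mod 10), so (5,7,12)→(5,-3,10)
−f: reduced (well bottom): (5,-3,10) with a≤c, −a<b≤a
flip sign back: reduced form of f is (-5,3,-10)
g is negative-definite; reduce −g:
−g: translate: b→-3 (≡47 mod 10), so (5,47,120)→(5,-3,10)
−g: reduced (well bottom): (5,-3,10) with a≤c, −a<b≤a
flip sign back: reduced form of g is (-5,3,-10)
reduced forms (-5, 3, -10) vs (-5, 3, -10) ⇒ equivalent

yes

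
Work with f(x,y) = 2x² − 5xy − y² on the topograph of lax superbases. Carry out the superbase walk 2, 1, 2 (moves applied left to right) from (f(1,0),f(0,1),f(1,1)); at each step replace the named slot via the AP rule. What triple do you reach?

start (2,-1,-4) = (f(1,0),f(0,1),f(1,1))
replace slot 2: 2·(2+(-4)) − (-1) = -3 → (2,-3,-4)
replace slot 1: 2·((-3)+(-4)) − 2 = -16 → (-16,-3,-4)
replace slot 2: 2·((-16)+(-4)) − (-3) = -37 → (-16,-37,-4)

-16,-37,-4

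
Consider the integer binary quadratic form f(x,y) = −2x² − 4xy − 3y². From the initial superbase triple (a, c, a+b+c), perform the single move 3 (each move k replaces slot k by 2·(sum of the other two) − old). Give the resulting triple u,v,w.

start (-2,-3,-9) = (f(1,0),f(0,1),f(1,1))
replace slot 3: 2·((-2)+(-3)) − (-9) = -1 → (-2,-3,-1)

-2,-3,-1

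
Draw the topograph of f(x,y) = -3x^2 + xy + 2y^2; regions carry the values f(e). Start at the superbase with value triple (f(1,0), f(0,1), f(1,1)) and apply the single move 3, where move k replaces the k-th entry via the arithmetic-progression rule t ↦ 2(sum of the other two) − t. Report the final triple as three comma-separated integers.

start (-3,2,0) = (f(1,0),f(0,1),f(1,1))
replace slot 3: 2·((-3)+2) − 0 = -2 → (-3,2,-2)

-3,2,-2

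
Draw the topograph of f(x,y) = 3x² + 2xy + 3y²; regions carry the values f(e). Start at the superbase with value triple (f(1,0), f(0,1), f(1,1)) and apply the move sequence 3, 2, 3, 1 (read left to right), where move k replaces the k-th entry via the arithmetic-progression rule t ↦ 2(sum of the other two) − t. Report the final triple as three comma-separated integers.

start (3,3,8) = (f(1,0),f(0,1),f(1,1))
replace slot 3: 2·(3+3) − 8 = 4 → (3,3,4)
replace slot 2: 2·(3+4) − 3 = 11 → (3,11,4)
replace slot 3: 2·(3+11) − 4 = 24 → (3,11,24)
replace slot 1: 2·(11+24) − 3 = 67 → (67,11,24)

67,11,24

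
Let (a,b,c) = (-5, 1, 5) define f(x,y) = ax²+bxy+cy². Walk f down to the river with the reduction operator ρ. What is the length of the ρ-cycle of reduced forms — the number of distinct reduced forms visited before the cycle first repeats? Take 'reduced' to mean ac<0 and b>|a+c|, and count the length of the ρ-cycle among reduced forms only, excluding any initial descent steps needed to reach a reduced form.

D = 101, ⌊√D⌋ = 10
river: ρ → (5,9,-1)
river: ρ → (-1,9,5)
river: ρ → (5,1,-5)
river: ρ → (-5,9,1)
river: ρ → (1,9,-5)
river: ρ → (-5,1,5)
ρ-cycle length = 6 (tail of 0 descent steps not counted)

6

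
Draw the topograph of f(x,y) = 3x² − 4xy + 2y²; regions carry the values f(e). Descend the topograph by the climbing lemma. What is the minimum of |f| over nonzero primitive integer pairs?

translate: b→2 (≡-4 mod 6), so (3,-4,2)→(3,2,1)
flip: (3,2,1)→(1,-2,3)
translate: b→0 (≡-2 mod 2), so (1,-2,3)→(1,0,2)
reduced (well bottom): (1,0,2) with a≤c, −a<b≤a
well minimum = a = 1

1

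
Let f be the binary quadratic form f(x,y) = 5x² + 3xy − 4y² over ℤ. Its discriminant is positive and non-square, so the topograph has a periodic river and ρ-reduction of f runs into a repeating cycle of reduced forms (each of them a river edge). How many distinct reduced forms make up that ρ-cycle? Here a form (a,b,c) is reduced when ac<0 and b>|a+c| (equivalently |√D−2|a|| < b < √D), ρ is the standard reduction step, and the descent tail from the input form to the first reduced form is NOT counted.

D = 89, ⌊√D⌋ = 9
river: ρ → (-4,5,4)
river: ρ → (4,3,-5)
river: ρ → (-5,7,2)
river: ρ → (2,9,-1)
river: ρ → (-1,9,2)
river: ρ → (2,7,-5)
river: ρ → (-5,3,4)
river: ρ → (4,5,-4)
river: ρ → (-4,3,5)
river: ρ → (5,7,-2)
river: ρ → (-2,9,1)
river: ρ → (1,9,-2)
river: ρ → (-2,7,5)
river: ρ → (5,3,-4)
ρ-cycle length = 14 (tail of 0 descent steps not counted)

14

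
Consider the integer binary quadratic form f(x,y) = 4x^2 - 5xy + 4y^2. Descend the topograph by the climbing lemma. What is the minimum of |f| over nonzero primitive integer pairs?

translate: b→3 (≡-5 mod 8), so (4,-5,4)→(4,3,3)
flip: (4,3,3)→(3,-3,4)
translate: b→3 (≡-3 mod 6), so (3,-3,4)→(3,3,4)
reduced (well bottom): (3,3,4) with a≤c, −a<b≤a
well minimum = a = 3

3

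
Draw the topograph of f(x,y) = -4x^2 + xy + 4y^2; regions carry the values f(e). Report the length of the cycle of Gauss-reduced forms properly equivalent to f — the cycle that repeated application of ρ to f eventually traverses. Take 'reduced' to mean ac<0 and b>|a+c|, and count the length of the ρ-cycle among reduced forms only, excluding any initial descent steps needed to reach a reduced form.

D = 65, ⌊√D⌋ = 8
river: ρ → (4,7,-1)
river: ρ → (-1,7,4)
river: ρ → (4,1,-4)
river: ρ → (-4,7,1)
river: ρ → (1,7,-4)
river: ρ → (-4,1,4)
ρ-cycle length = 6 (tail of 0 descent steps not counted)

6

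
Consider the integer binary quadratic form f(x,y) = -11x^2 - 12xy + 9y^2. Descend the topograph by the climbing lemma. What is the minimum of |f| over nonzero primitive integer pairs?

descent: ρ → (9,12,-11)  [lands on river]
river: ρ → (-11,10,10)
river: ρ → (10,10,-11)
river: ρ → (-11,12,9)
river: ρ → (9,6,-14)
river: ρ → (-14,22,1)
river: ρ → (1,22,-14)
river: ρ → (-14,6,9)
closes: descent 1, river 8
min |a| on river = 1

1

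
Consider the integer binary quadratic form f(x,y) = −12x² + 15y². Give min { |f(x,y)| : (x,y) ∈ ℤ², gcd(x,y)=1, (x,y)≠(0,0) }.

descent: ρ → (15,0,-12)
descent: ρ → (-12,24,3)  [lands on river]
river: ρ → (3,24,-12)
closes: descent 2, river 2
min |a| on river = 3

3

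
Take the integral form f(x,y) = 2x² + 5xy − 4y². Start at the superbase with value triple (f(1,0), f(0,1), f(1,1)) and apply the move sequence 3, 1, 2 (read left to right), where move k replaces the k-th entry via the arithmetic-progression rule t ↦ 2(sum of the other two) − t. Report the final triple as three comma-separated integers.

start (2,-4,3) = (f(1,0),f(0,1),f(1,1))
replace slot 3: 2·(2+(-4)) − 3 = -7 → (2,-4,-7)
replace slot 1: 2·((-4)+(-7)) − 2 = -24 → (-24,-4,-7)
replace slot 2: 2·((-24)+(-7)) − (-4) = -58 → (-24,-58,-7)

-24,-58,-7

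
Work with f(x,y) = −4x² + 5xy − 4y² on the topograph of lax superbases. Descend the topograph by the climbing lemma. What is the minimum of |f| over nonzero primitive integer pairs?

translate: b→3 (≡-5 mod 8), so (4,-5,4)→(4,3,3)
flip: (4,3,3)→(3,-3,4)
translate: b→3 (≡-3 mod 6), so (3,-3,4)→(3,3,4)
reduced (well bottom): (3,3,4) with a≤c, −a<b≤a
well minimum |f| = |-3| = 3 (negative-definite)

3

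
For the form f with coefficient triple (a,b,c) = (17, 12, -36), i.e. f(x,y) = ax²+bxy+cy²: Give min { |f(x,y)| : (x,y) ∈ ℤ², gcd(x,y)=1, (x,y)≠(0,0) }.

descent: ρ → (-36,-12,17)
descent: ρ → (17,46,-7)  [lands on river]
river: ρ → (-7,38,41)
river: ρ → (41,44,-4)
river: ρ → (-4,44,41)
river: ρ → (41,38,-7)
river: ρ → (-7,46,17)
river: ρ → (17,22,-31)
river: ρ → (-31,40,8)
river: ρ → (8,40,-31)
river: ρ → (-31,22,17)
closes: descent 2, river 10
min |a| on river = 4

4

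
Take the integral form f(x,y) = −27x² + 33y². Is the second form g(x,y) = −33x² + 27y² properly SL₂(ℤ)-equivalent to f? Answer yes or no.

D₁ = 3564, D₂ = 3564
river cycle of f (length 2): (-27, 54, 6), (6, 54, -27)
river cycle of g (length 2): (27, 54, -6), (-6, 54, 27)
cycles differ ⇒ inequivalent

no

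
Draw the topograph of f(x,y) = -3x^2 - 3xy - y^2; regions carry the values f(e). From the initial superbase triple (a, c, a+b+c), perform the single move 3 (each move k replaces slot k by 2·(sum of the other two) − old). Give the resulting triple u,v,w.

start (-3,-1,-7) = (f(1,0),f(0,1),f(1,1))
replace slot 3: 2·((-3)+(-1)) − (-7) = -1 → (-3,-1,-1)

-3,-1,-1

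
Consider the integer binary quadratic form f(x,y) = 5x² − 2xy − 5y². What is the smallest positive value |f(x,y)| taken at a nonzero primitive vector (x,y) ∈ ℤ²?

descent: ρ → (-5,2,5)  [lands on river]
river: ρ → (5,8,-2)
river: ρ → (-2,8,5)
river: ρ → (5,2,-5)
river: ρ → (-5,8,2)
river: ρ → (2,8,-5)
closes: descent 1, river 6
min |a| on river = 2

2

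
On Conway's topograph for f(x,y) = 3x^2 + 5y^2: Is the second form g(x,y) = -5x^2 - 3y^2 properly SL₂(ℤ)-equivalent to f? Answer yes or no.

D₁ = -60, D₂ = -60
f: reduced (well bottom): (3,0,5) with a≤c, −a<b≤a
g is negative-definite; reduce −g:
−g: flip: (5,0,3)→(3,0,5)
−g: reduced (well bottom): (3,0,5) with a≤c, −a<b≤a
flip sign back: reduced form of g is (-3,0,-5)
reduced forms (3, 0, 5) vs (-3, 0, -5) ⇒ inequivalent

no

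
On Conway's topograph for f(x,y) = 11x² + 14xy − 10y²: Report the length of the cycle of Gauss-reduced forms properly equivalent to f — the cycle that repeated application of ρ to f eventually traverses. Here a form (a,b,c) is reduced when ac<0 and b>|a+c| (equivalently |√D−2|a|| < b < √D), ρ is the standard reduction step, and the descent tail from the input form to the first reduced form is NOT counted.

D = 636, ⌊√D⌋ = 25
river: ρ → (-10,6,15)
river: ρ → (15,24,-1)
river: ρ → (-1,24,15)
river: ρ → (15,6,-10)
river: ρ → (-10,14,11)
river: ρ → (11,8,-13)
river: ρ → (-13,18,6)
river: ρ → (6,18,-13)
river: ρ → (-13,8,11)
river: ρ → (11,14,-10)
ρ-cycle length = 10 (tail of 0 descent steps not counted)

10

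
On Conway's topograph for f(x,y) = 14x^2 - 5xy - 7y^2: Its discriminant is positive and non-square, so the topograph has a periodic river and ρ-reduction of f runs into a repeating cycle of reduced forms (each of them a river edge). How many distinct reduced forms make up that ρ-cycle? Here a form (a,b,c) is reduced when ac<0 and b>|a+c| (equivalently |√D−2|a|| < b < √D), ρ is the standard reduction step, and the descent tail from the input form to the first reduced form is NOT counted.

D = 417, ⌊√D⌋ = 20
descent: ρ → (-7,19,2)  [lands on river]
river: ρ → (2,17,-16)
river: ρ → (-16,15,3)
river: ρ → (3,15,-16)
river: ρ → (-16,17,2)
river: ρ → (2,19,-7)
river: ρ → (-7,9,12)
river: ρ → (12,15,-4)
river: ρ → (-4,17,8)
river: ρ → (8,15,-6)
river: ρ → (-6,9,14)
river: ρ → (14,19,-1)
river: ρ → (-1,19,14)
river: ρ → (14,9,-6)
river: ρ → (-6,15,8)
river: ρ → (8,17,-4)
river: ρ → (-4,15,12)
river: ρ → (12,9,-7)
ρ-cycle length = 18 (tail of 1 descent step not counted)

18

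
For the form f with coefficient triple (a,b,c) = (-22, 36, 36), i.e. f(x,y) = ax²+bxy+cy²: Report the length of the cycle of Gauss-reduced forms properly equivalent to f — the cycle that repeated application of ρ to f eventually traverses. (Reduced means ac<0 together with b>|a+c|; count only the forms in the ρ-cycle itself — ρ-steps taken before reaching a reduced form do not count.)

D = 4464, ⌊√D⌋ = 66
river: ρ → (36,36,-22)
river: ρ → (-22,52,20)
river: ρ → (20,28,-46)
river: ρ → (-46,64,2)
river: ρ → (2,64,-46)
river: ρ → (-46,28,20)
river: ρ → (20,52,-22)
river: ρ → (-22,36,36)
ρ-cycle length = 8 (tail of 0 descent steps not counted)

8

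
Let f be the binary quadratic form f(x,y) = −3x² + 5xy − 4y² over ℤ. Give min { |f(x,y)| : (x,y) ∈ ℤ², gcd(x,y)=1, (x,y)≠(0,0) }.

translate: b→1 (≡-5 mod 6), so (3,-5,4)→(3,1,2)
flip: (3,1,2)→(2,-1,3)
reduced (well bottom): (2,-1,3) with a≤c, −a<b≤a
well minimum |f| = |-2| = 2 (negative-definite)

2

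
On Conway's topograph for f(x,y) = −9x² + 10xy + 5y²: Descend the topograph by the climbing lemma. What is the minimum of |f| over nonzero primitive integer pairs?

river: ρ → (5,10,-9)
river: ρ → (-9,8,6)
river: ρ → (6,16,-1)
river: ρ → (-1,16,6)
river: ρ → (6,8,-9)
river: ρ → (-9,10,5)
closes: descent 0, river 6
min |a| on river = 1

1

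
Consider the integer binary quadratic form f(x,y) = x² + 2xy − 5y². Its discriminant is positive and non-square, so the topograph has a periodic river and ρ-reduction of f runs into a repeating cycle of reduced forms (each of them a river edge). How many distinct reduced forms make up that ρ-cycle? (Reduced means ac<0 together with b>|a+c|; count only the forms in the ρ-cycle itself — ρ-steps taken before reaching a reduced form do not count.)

D = 24, ⌊√D⌋ = 4
descent: ρ → (-5,-2,1)
descent: ρ → (1,4,-2)  [lands on river]
river: ρ → (-2,4,1)
ρ-cycle length = 2 (tail of 2 descent steps not counted)

2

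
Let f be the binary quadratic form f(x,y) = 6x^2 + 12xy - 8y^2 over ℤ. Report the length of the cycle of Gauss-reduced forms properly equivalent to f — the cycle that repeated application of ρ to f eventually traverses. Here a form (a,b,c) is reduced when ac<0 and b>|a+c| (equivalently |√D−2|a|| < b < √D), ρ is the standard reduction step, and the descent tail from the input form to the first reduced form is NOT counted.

D = 336, ⌊√D⌋ = 18
river: ρ → (-8,4,10)
river: ρ → (10,16,-2)
river: ρ → (-2,16,10)
river: ρ → (10,4,-8)
river: ρ → (-8,12,6)
river: ρ → (6,12,-8)
ρ-cycle length = 6 (tail of 0 descent steps not counted)

6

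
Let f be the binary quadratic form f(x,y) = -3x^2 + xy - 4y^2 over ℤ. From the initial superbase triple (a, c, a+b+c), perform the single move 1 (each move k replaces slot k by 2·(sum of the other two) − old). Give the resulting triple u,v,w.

start (-3,-4,-6) = (f(1,0),f(0,1),f(1,1))
replace slot 1: 2·((-4)+(-6)) − (-3) = -17 → (-17,-4,-6)

-17,-4,-6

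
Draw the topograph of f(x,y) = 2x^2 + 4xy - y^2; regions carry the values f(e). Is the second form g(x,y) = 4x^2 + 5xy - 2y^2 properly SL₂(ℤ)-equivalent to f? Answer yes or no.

D₁ = 24, D₂ = 57
discriminants differ ⇒ not SL₂(ℤ)-equivalent

no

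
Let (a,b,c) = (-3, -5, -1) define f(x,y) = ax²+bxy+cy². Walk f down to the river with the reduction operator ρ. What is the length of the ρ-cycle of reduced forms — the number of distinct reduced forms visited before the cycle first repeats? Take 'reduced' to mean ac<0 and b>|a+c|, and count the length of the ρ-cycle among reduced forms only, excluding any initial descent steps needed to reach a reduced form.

D = 13, ⌊√D⌋ = 3
descent: ρ → (-1,3,1)  [lands on river]
river: ρ → (1,3,-1)
ρ-cycle length = 2 (tail of 1 descent step not counted)

2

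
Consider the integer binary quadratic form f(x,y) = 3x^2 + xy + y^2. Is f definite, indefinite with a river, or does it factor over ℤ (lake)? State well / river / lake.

D = b²−4ac = 1² − 4·3·1 = -11
D < 0 ⇒ definite ⇒ every region one sign ⇒ single well

well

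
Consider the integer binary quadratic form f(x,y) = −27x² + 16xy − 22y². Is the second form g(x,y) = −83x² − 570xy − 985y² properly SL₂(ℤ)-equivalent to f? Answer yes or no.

D₁ = -2120, D₂ = -2120
f is negative-definite; reduce −f:
−f: flip: (27,-16,22)→(22,16,27)
−f: reduced (well bottom): (22,16,27) with a≤c, −a<b≤a
flip sign back: reduced form of f is (-22,-16,-27)
g is negative-definite; reduce −g:
−g: translate: b→72 (≡570 mod 166), so (83,570,985)→(83,72,22)
−g: flip: (83,72,22)→(22,-72,83)
−g: translate: b→16 (≡-72 mod 44), so (22,-72,83)→(22,16,27)
−g: reduced (well bottom): (22,16,27) with a≤c, −a<b≤a
flip sign back: reduced form of g is (-22,-16,-27)
reduced forms (-22, -16, -27) vs (-22, -16, -27) ⇒ equivalent

yes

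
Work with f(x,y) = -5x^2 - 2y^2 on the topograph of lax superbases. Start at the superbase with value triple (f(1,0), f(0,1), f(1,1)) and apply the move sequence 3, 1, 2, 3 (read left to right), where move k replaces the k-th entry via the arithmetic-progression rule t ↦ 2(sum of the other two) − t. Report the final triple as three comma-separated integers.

start (-5,-2,-7) = (f(1,0),f(0,1),f(1,1))
replace slot 3: 2·((-5)+(-2)) − (-7) = -7 → (-5,-2,-7)
replace slot 1: 2·((-2)+(-7)) − (-5) = -13 → (-13,-2,-7)
replace slot 2: 2·((-13)+(-7)) − (-2) = -38 → (-13,-38,-7)
replace slot 3: 2·((-13)+(-38)) − (-7) = -95 → (-13,-38,-95)

-13,-38,-95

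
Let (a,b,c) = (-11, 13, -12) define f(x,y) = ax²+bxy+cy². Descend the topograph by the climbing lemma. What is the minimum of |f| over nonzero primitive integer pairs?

translate: b→9 (≡-13 mod 22), so (11,-13,12)→(11,9,10)
flip: (11,9,10)→(10,-9,11)
reduced (well bottom): (10,-9,11) with a≤c, −a<b≤a
well minimum |f| = |-10| = 10 (negative-definite)

10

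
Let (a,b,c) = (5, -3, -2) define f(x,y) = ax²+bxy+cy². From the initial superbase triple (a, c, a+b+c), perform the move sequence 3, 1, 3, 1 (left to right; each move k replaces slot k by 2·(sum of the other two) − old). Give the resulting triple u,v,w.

start (5,-2,0) = (f(1,0),f(0,1),f(1,1))
replace slot 3: 2·(5+(-2)) − 0 = 6 → (5,-2,6)
replace slot 1: 2·((-2)+6) − 5 = 3 → (3,-2,6)
replace slot 3: 2·(3+(-2)) − 6 = -4 → (3,-2,-4)
replace slot 1: 2·((-2)+(-4)) − 3 = -15 → (-15,-2,-4)

-15,-2,-4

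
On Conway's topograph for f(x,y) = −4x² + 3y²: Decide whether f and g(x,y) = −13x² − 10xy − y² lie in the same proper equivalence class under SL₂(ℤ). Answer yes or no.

D₁ = 48, D₂ = 48
river cycle of f (length 2): (3, 6, -1), (-1, 6, 3)
river cycle of g (length 2): (-1, 6, 3), (3, 6, -1)
cycles coincide ⇒ equivalent

yes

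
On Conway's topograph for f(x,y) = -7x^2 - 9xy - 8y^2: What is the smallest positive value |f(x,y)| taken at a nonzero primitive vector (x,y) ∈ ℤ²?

translate: b→-5 (≡9 mod 14), so (7,9,8)→(7,-5,6)
flip: (7,-5,6)→(6,5,7)
reduced (well bottom): (6,5,7) with a≤c, −a<b≤a
well minimum |f| = |-6| = 6 (negative-definite)

6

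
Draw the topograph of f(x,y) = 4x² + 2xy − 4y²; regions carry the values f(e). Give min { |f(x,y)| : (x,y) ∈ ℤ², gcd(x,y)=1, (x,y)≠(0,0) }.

river: ρ → (-4,6,2)
river: ρ → (2,6,-4)
river: ρ → (-4,2,4)
river: ρ → (4,6,-2)
river: ρ → (-2,6,4)
river: ρ → (4,2,-4)
closes: descent 0, river 6
min |a| on river = 2

2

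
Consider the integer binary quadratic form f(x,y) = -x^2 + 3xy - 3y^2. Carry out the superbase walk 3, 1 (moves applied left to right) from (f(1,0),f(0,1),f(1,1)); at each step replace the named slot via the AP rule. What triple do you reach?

start (-1,-3,-1) = (f(1,0),f(0,1),f(1,1))
replace slot 3: 2·((-1)+(-3)) − (-1) = -7 → (-1,-3,-7)
replace slot 1: 2·((-3)+(-7)) − (-1) = -19 → (-19,-3,-7)

-19,-3,-7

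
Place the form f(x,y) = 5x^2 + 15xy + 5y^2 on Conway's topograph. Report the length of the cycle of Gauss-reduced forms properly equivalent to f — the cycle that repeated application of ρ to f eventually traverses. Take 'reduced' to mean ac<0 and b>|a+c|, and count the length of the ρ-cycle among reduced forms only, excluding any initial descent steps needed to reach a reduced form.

D = 125, ⌊√D⌋ = 11
descent: ρ → (5,5,-5)  [lands on river]
river: ρ → (-5,5,5)
ρ-cycle length = 2 (tail of 1 descent step not counted)

2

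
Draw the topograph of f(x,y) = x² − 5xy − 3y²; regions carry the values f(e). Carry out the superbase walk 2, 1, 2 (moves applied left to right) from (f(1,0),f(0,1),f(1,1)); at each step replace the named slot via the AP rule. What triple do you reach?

start (1,-3,-7) = (f(1,0),f(0,1),f(1,1))
replace slot 2: 2·(1+(-7)) − (-3) = -9 → (1,-9,-7)
replace slot 1: 2·((-9)+(-7)) − 1 = -33 → (-33,-9,-7)
replace slot 2: 2·((-33)+(-7)) − (-9) = -71 → (-33,-71,-7)

-33,-71,-7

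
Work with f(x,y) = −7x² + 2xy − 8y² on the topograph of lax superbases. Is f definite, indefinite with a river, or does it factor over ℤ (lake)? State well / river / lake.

D = b²−4ac = 2² − 4·(-7)·(-8) = -220
D < 0 ⇒ definite ⇒ every region one sign ⇒ single well

well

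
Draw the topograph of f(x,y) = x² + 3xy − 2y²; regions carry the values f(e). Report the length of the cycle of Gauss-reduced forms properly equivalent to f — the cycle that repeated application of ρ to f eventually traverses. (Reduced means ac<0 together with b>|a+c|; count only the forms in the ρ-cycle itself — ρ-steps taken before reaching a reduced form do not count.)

D = 17, ⌊√D⌋ = 4
river: ρ → (-2,1,2)
river: ρ → (2,3,-1)
river: ρ → (-1,3,2)
river: ρ → (2,1,-2)
river: ρ → (-2,3,1)
river: ρ → (1,3,-2)
ρ-cycle length = 6 (tail of 0 descent steps not counted)

6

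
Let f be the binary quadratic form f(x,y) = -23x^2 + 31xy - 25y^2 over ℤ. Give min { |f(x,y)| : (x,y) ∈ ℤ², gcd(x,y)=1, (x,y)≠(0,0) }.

translate: b→15 (≡-31 mod 46), so (23,-31,25)→(23,15,17)
flip: (23,15,17)→(17,-15,23)
reduced (well bottom): (17,-15,23) with a≤c, −a<b≤a
well minimum |f| = |-17| = 17 (negative-definite)

17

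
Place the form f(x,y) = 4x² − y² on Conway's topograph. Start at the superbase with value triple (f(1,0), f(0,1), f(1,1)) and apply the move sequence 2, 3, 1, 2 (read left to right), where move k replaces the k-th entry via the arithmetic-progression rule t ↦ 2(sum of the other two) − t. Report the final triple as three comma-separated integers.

start (4,-1,3) = (f(1,0),f(0,1),f(1,1))
replace slot 2: 2·(4+3) − (-1) = 15 → (4,15,3)
replace slot 3: 2·(4+15) − 3 = 35 → (4,15,35)
replace slot 1: 2·(15+35) − 4 = 96 → (96,15,35)
replace slot 2: 2·(96+35) − 15 = 247 → (96,247,35)

96,247,35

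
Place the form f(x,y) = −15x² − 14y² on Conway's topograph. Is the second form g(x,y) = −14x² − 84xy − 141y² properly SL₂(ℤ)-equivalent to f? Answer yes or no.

D₁ = -840, D₂ = -840
f is negative-definite; reduce −f:
−f: flip: (15,0,14)→(14,0,15)
−f: reduced (well bottom): (14,0,15) with a≤c, −a<b≤a
flip sign back: reduced form of f is (-14,0,-15)
g is negative-definite; reduce −g:
−g: translate: b→0 (≡84 mod 28), so (14,84,141)→(14,0,15)
−g: reduced (well bottom): (14,0,15) with a≤c, −a<b≤a
flip sign back: reduced form of g is (-14,0,-15)
reduced forms (-14, 0, -15) vs (-14, 0, -15) ⇒ equivalent

yes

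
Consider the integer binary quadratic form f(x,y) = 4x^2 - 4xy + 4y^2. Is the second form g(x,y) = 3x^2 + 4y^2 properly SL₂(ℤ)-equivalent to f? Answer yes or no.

D₁ = -48, D₂ = -48
f: translate: b→4 (≡-4 mod 8), so (4,-4,4)→(4,4,4)
f: reduced (well bottom): (4,4,4) with a≤c, −a<b≤a
g: reduced (well bottom): (3,0,4) with a≤c, −a<b≤a
reduced forms (4, 4, 4) vs (3, 0, 4) ⇒ inequivalent

no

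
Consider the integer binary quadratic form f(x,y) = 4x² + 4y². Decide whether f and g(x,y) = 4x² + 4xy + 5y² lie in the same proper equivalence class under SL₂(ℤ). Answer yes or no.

D₁ = -64, D₂ = -64
f: reduced (well bottom): (4,0,4) with a≤c, −a<b≤a
g: reduced (well bottom): (4,4,5) with a≤c, −a<b≤a
reduced forms (4, 0, 4) vs (4, 4, 5) ⇒ inequivalent

no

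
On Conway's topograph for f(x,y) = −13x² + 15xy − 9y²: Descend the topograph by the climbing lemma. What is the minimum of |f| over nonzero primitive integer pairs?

translate: b→11 (≡-15 mod 26), so (13,-15,9)→(13,11,7)
flip: (13,11,7)→(7,-11,13)
translate: b→3 (≡-11 mod 14), so (7,-11,13)→(7,3,9)
reduced (well bottom): (7,3,9) with a≤c, −a<b≤a
well minimum |f| = |-7| = 7 (negative-definite)

7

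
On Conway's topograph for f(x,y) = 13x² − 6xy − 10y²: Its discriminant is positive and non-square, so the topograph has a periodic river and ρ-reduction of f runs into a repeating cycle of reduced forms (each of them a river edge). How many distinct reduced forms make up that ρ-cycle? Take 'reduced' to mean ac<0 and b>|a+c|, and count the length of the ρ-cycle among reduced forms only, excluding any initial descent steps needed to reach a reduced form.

D = 556, ⌊√D⌋ = 23
descent: ρ → (-10,6,13)  [lands on river]
river: ρ → (13,20,-3)
river: ρ → (-3,22,6)
river: ρ → (6,14,-15)
river: ρ → (-15,16,5)
river: ρ → (5,14,-18)
river: ρ → (-18,22,1)
river: ρ → (1,22,-18)
river: ρ → (-18,14,5)
river: ρ → (5,16,-15)
river: ρ → (-15,14,6)
river: ρ → (6,22,-3)
river: ρ → (-3,20,13)
river: ρ → (13,6,-10)
river: ρ → (-10,14,9)
river: ρ → (9,22,-2)
river: ρ → (-2,22,9)
river: ρ → (9,14,-10)
ρ-cycle length = 18 (tail of 1 descent step not counted)

18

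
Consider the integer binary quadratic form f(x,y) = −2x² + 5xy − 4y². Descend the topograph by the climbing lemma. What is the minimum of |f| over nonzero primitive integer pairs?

translate: b→-1 (≡-5 mod 4), so (2,-5,4)→(2,-1,1)
flip: (2,-1,1)→(1,1,2)
reduced (well bottom): (1,1,2) with a≤c, −a<b≤a
well minimum |f| = |-1| = 1 (negative-definite)

1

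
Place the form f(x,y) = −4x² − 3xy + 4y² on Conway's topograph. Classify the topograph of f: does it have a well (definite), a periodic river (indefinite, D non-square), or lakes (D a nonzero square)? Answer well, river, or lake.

D = b²−4ac = (-3)² − 4·(-4)·4 = 73
D > 0 non-square ⇒ indefinite ⇒ periodic river

river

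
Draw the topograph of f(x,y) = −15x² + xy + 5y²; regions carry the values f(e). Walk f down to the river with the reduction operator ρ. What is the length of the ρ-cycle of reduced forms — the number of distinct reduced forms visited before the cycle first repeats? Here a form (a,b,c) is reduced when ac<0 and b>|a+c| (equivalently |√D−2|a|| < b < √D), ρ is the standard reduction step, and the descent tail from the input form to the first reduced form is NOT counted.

D = 301, ⌊√D⌋ = 17
descent: ρ → (5,9,-11)  [lands on river]
river: ρ → (-11,13,3)
river: ρ → (3,17,-1)
river: ρ → (-1,17,3)
river: ρ → (3,13,-11)
river: ρ → (-11,9,5)
river: ρ → (5,11,-9)
river: ρ → (-9,7,7)
river: ρ → (7,7,-9)
river: ρ → (-9,11,5)
ρ-cycle length = 10 (tail of 1 descent step not counted)

10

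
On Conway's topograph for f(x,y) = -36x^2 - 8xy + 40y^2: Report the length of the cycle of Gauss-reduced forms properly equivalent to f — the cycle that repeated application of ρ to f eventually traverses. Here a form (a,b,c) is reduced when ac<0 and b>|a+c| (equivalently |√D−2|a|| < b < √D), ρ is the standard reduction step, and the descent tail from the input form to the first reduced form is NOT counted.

D = 5824, ⌊√D⌋ = 76
descent: ρ → (40,8,-36)  [lands on river]
river: ρ → (-36,64,12)
river: ρ → (12,56,-56)
river: ρ → (-56,56,12)
river: ρ → (12,64,-36)
river: ρ → (-36,8,40)
river: ρ → (40,72,-4)
river: ρ → (-4,72,40)
ρ-cycle length = 8 (tail of 1 descent step not counted)

8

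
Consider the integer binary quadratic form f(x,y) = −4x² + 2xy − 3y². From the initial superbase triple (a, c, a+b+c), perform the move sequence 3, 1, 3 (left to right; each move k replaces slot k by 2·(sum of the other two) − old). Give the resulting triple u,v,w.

start (-4,-3,-5) = (f(1,0),f(0,1),f(1,1))
replace slot 3: 2·((-4)+(-3)) − (-5) = -9 → (-4,-3,-9)
replace slot 1: 2·((-3)+(-9)) − (-4) = -20 → (-20,-3,-9)
replace slot 3: 2·((-20)+(-3)) − (-9) = -37 → (-20,-3,-37)

-20,-3,-37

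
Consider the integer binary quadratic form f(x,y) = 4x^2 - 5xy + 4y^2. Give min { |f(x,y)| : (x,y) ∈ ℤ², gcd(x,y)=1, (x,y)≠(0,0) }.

translate: b→3 (≡-5 mod 8), so (4,-5,4)→(4,3,3)
flip: (4,3,3)→(3,-3,4)
translate: b→3 (≡-3 mod 6), so (3,-3,4)→(3,3,4)
reduced (well bottom): (3,3,4) with a≤c, −a<b≤a
well minimum = a = 3

3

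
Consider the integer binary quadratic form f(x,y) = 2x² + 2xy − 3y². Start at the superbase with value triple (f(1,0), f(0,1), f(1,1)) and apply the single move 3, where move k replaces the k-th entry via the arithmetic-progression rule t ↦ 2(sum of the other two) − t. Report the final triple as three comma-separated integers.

start (2,-3,1) = (f(1,0),f(0,1),f(1,1))
replace slot 3: 2·(2+(-3)) − 1 = -3 → (2,-3,-3)

2,-3,-3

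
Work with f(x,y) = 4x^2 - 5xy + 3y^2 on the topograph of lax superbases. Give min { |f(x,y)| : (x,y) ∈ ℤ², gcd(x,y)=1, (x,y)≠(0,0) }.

translate: b→3 (≡-5 mod 8), so (4,-5,3)→(4,3,2)
flip: (4,3,2)→(2,-3,4)
translate: b→1 (≡-3 mod 4), so (2,-3,4)→(2,1,3)
reduced (well bottom): (2,1,3) with a≤c, −a<b≤a
well minimum = a = 2

2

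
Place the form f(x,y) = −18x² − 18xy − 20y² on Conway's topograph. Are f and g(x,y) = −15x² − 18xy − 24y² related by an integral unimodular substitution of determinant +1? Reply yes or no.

D₁ = -1116, D₂ = -1116
f is negative-definite; reduce −f:
−f: reduced (well bottom): (18,18,20) with a≤c, −a<b≤a
flip sign back: reduced form of f is (-18,-18,-20)
g is negative-definite; reduce −g:
−g: translate: b→-12 (≡18 mod 30), so (15,18,24)→(15,-12,21)
−g: reduced (well bottom): (15,-12,21) with a≤c, −a<b≤a
flip sign back: reduced form of g is (-15,12,-21)
reduced forms (-18, -18, -20) vs (-15, 12, -21) ⇒ inequivalent

no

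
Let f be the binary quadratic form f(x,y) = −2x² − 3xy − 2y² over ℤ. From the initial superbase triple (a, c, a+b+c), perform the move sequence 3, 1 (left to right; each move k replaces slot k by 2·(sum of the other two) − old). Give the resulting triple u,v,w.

start (-2,-2,-7) = (f(1,0),f(0,1),f(1,1))
replace slot 3: 2·((-2)+(-2)) − (-7) = -1 → (-2,-2,-1)
replace slot 1: 2·((-2)+(-1)) − (-2) = -4 → (-4,-2,-1)

-4,-2,-1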